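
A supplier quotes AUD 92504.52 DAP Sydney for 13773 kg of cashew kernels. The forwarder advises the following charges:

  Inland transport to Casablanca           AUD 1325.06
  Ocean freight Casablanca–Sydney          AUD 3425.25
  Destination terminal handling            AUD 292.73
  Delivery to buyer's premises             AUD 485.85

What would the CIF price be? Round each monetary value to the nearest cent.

CIF price: AUD 91725.94

Not relevant to the conversion: freight, inland to port — on the seller under both DAP and CIF; already in the DAP price and stays in the CIF price.
From DAP to CIF, the seller no longer bears: destination terminal, delivery.
CIF price = 92504.52 − 292.73 − 485.85 = 91725.94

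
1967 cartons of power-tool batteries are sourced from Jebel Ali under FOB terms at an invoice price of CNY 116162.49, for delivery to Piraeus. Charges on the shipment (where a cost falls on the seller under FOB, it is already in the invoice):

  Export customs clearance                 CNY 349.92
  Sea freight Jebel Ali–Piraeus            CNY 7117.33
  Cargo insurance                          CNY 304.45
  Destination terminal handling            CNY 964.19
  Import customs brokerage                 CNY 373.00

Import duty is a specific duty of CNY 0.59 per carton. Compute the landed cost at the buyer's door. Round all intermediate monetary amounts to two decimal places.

FOB: the seller bears costs until goods are on board at the origin port; the buyer bears freight, insurance and all costs thereafter.
Already in the invoice (seller's account under FOB): export clearance — exclude.
CIF value = FOB price + freight + insurance = 116162.49 + 7117.33 + 304.45 = 123584.27
Import duty = 1967 × 0.59 = 1160.53
Buyer bears: freight 7117.33 + insurance 304.45 + destination terminal 964.19 + brokerage 373.00 + duty 1160.53 = 9919.50
Landed cost = invoice 116162.49 + 9919.50 = 126081.99

Total landed cost: CNY 126081.99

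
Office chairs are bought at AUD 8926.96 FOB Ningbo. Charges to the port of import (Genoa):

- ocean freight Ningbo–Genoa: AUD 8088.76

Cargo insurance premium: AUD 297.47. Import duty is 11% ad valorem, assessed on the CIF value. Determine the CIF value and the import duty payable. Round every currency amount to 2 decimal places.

CIF = FOB price + freight + insurance
CIF = 8926.96 + 8088.76 + 297.47 = 17313.19
Import duty = 17313.19 × 11% = 1904.45

CIF value: AUD 17313.19; import duty: AUD 1904.45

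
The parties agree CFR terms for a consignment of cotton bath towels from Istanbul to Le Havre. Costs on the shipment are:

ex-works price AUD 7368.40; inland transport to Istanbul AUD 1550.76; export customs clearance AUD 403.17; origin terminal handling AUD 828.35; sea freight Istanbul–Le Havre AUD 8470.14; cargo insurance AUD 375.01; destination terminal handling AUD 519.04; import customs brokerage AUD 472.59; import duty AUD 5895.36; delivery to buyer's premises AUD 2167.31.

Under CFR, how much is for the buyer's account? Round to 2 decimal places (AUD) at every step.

CFR: the seller pays costs through ocean freight to the destination port, but not insurance.
Seller's account: goods 7368.40 + inland to port 1550.76 + export clearance 403.17 + origin terminal 828.35 + freight 8470.14 = 18620.82
Buyer's account: insurance 375.01 + destination terminal 519.04 + brokerage 472.59 + duty 5895.36 + delivery 2167.31 = 9429.31

Buyer's account: AUD 9429.31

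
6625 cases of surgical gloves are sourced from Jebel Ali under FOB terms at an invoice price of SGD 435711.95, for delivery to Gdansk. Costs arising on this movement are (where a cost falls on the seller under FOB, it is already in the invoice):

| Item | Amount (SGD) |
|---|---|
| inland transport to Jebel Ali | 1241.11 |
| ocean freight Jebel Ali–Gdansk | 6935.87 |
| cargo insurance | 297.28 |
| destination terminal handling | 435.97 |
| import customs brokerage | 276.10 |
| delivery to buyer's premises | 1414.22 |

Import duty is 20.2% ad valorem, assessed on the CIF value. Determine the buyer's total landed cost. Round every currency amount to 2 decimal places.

Total landed cost: SGD 534546.30

FOB: the seller bears costs until goods are on board at the origin port; the buyer bears freight, insurance and all costs thereafter.
Already in the invoice (seller's account under FOB): inland to port — exclude.
CIF value = FOB price + freight + insurance = 435711.95 + 6935.87 + 297.28 = 442945.10
Import duty = 442945.10 × 20.2% = 89474.91
Buyer bears: freight 6935.87 + insurance 297.28 + destination terminal 435.97 + brokerage 276.10 + delivery 1414.22 + duty 89474.91 = 98834.35
Landed cost = invoice 435711.95 + 98834.35 = 534546.30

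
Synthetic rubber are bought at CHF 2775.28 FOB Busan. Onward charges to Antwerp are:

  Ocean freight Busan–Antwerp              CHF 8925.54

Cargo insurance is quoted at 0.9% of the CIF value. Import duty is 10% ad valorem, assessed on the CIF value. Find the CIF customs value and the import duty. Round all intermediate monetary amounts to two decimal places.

CIF value: CHF 11807.08; import duty: CHF 1180.71

Let C be the CIF value. C = FOB price + freight + 0.9% × C
C − 0.9% × C = 2775.28 + 8925.54
0.991 × C = 11700.82
C = 11700.82 / 0.991 = 11807.08
Insurance premium = 0.9% × 11807.08 = 106.26
Import duty = 11807.08 × 10% = 1180.71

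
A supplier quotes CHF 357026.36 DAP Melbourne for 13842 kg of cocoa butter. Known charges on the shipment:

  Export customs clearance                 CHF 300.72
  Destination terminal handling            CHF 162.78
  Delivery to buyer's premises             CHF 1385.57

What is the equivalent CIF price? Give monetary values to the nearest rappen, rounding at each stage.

Not relevant to the conversion: export clearance — on the seller under both DAP and CIF; already in the DAP price and stays in the CIF price.
From DAP to CIF, the seller no longer bears: destination terminal, delivery.
CIF price = 357026.36 − 162.78 − 1385.57 = 355478.01

CIF price: CHF 355478.01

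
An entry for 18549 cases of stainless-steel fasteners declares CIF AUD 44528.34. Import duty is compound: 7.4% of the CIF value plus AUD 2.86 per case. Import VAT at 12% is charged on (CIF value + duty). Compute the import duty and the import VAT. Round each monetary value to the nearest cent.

Import duty: AUD 56345.24; import VAT: AUD 12104.83

Ad valorem component: 44528.34 × 7.4% = 3295.10
Specific component: 18549 × 2.86 = 53050.14
Import duty = 3295.10 + 53050.14 = 56345.24
VAT base = CIF + duty = 44528.34 + 56345.24 = 100873.58
Import VAT = 100873.58 × 12% = 12104.83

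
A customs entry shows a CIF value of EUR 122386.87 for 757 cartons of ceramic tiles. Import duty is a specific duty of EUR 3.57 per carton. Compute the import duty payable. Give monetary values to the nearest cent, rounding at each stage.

Import duty: EUR 2702.49

Import duty = 757 × 3.57 = 2702.49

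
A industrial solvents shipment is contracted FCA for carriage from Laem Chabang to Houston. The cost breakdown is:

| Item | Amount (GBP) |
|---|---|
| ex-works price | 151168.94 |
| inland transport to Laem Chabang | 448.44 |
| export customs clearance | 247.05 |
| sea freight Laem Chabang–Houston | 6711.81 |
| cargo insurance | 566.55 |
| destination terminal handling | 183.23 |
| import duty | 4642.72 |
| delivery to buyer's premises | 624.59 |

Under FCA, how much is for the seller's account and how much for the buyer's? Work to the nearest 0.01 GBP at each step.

FCA: the seller delivers export-cleared goods to the carrier; the buyer bears costs from that point.
Seller's account: goods 151168.94 + inland to port 448.44 + export clearance 247.05 = 151864.43
Buyer's account: freight 6711.81 + insurance 566.55 + destination terminal 183.23 + duty 4642.72 + delivery 624.59 = 12728.90

Seller: GBP 151864.43; buyer: GBP 12728.90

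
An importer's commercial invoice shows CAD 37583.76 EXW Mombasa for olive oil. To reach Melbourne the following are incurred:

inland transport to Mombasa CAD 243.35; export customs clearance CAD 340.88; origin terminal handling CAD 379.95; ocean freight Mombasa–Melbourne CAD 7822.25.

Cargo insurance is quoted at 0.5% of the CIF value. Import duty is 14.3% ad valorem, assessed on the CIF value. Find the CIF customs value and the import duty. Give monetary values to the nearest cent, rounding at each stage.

CIF value: CAD 46603.21; import duty: CAD 6664.26

Let C be the CIF value. C = EXW price + pre-shipment costs + freight + 0.5% × C
C − 0.5% × C = 37583.76 + 243.35 + 340.88 + 379.95 + 7822.25
0.995 × C = 46370.19
C = 46370.19 / 0.995 = 46603.21
Insurance premium = 0.5% × 46603.21 = 233.02
Import duty = 46603.21 × 14.3% = 6664.26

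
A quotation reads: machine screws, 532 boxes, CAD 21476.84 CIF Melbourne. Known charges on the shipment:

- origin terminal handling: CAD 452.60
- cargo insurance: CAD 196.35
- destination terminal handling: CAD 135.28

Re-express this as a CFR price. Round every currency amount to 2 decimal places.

Not relevant to the conversion: origin terminal — on the seller under both CIF and CFR; already in the CIF price and stays in the CFR price. destination terminal — on the buyer under both terms; not part of either seller's price.
From CIF to CFR, the seller no longer bears: insurance.
CFR price = 21476.84 − 196.35 = 21280.49

CFR price: CAD 21280.49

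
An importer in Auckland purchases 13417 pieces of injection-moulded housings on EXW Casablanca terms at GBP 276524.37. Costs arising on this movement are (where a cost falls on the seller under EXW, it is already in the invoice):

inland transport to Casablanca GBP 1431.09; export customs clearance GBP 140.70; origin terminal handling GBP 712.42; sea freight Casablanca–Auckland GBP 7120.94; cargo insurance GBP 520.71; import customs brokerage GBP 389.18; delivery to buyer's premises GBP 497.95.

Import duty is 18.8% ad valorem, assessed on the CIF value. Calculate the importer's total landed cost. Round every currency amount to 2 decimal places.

Total landed cost: GBP 341190.00

EXW: the seller makes goods available at their premises; the buyer bears all onward costs.
CIF value = EXW price + inland to port + export clearance + origin terminal + freight + insurance = 276524.37 + 1431.09 + 140.70 + 712.42 + 7120.94 + 520.71 = 286450.23
Import duty = 286450.23 × 18.8% = 53852.64
Buyer bears: inland to port 1431.09 + export clearance 140.70 + origin terminal 712.42 + freight 7120.94 + insurance 520.71 + brokerage 389.18 + delivery 497.95 + duty 53852.64 = 64665.63
Landed cost = invoice 276524.37 + 64665.63 = 341190.00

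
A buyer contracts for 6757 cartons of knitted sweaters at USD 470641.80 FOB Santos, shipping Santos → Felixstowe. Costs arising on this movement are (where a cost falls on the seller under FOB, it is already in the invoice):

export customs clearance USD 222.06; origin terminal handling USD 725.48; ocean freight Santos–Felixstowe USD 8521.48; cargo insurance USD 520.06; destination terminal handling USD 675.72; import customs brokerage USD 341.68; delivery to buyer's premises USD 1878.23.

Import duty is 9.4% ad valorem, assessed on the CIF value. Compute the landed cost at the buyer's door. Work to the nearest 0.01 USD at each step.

Total landed cost: USD 527669.20

FOB: the seller bears costs until goods are on board at the origin port; the buyer bears freight, insurance and all costs thereafter.
Already in the invoice (seller's account under FOB): export clearance, origin terminal — exclude.
CIF value = FOB price + freight + insurance = 470641.80 + 8521.48 + 520.06 = 479683.34
Import duty = 479683.34 × 9.4% = 45090.23
Buyer bears: freight 8521.48 + insurance 520.06 + destination terminal 675.72 + brokerage 341.68 + delivery 1878.23 + duty 45090.23 = 57027.40
Landed cost = invoice 470641.80 + 57027.40 = 527669.20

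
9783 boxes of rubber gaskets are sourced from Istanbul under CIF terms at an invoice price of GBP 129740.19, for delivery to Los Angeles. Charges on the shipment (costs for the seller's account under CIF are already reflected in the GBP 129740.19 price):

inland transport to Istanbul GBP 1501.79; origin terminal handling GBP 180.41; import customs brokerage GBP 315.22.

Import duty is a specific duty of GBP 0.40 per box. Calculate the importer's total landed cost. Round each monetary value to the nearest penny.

Total landed cost: GBP 133968.61

CIF: the seller pays costs through ocean freight and marine insurance to the destination port.
Already in the invoice (seller's account under CIF): inland to port, origin terminal — exclude.
The CIF price already equals the CIF value: 129740.19
Import duty = 9783 × 0.40 = 3913.20
Buyer bears: brokerage 315.22 + duty 3913.20 = 4228.42
Landed cost = invoice 129740.19 + 4228.42 = 133968.61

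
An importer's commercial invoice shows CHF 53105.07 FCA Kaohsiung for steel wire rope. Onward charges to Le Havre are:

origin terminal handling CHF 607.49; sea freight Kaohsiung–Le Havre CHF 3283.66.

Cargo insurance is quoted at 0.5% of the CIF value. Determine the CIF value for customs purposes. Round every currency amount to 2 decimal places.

Let C be the CIF value. C = FCA price + pre-shipment costs + freight + 0.5% × C
C − 0.5% × C = 53105.07 + 607.49 + 3283.66
0.995 × C = 56996.22
C = 56996.22 / 0.995 = 57282.63
Insurance premium = 0.5% × 57282.63 = 286.41

CIF value: CHF 57282.63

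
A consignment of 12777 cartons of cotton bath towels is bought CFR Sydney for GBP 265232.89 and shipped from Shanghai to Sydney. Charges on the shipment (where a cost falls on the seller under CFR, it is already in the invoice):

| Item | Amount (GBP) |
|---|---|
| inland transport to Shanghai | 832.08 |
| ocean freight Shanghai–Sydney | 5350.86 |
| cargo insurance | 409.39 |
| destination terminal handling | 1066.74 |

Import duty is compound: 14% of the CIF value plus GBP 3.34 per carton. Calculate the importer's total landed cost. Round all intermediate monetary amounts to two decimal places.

Total landed cost: GBP 346574.12

CFR: the seller pays costs through ocean freight to the destination port, but not insurance.
Already in the invoice (seller's account under CFR): inland to port, freight — exclude.
CIF value = CFR price + insurance = 265232.89 + 409.39 = 265642.28
Ad valorem component: 265642.28 × 14% = 37189.92
Specific component: 12777 × 3.34 = 42675.18
Import duty = 37189.92 + 42675.18 = 79865.10
Buyer bears: insurance 409.39 + destination terminal 1066.74 + duty 79865.10 = 81341.23
Landed cost = invoice 265232.89 + 81341.23 = 346574.12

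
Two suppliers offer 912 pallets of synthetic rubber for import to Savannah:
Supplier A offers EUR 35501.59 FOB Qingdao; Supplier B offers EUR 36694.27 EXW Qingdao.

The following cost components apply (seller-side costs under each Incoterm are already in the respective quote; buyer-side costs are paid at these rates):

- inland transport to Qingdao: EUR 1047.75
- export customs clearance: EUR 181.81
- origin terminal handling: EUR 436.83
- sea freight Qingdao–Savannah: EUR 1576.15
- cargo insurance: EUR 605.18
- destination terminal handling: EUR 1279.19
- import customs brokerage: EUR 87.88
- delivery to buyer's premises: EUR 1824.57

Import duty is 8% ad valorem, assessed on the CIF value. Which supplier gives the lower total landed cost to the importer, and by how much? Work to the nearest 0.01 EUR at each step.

Supplier A is cheaper by EUR 3087.80

Supplier A (FOB):
CIF value = FOB price + freight + insurance = 35501.59 + 1576.15 + 605.18 = 37682.92
Import duty = 37682.92 × 8% = 3014.63
Buyer bears (A): 1576.15 + 605.18 + 1279.19 + 87.88 + 1824.57 = 5372.97
Landed cost (A) = invoice 35501.59 + 5372.97 + duty 3014.63 = 43889.19
Supplier B (EXW):
CIF value = EXW price + inland to port + export clearance + origin terminal + freight + insurance = 36694.27 + 1047.75 + 181.81 + 436.83 + 1576.15 + 605.18 = 40541.99
Import duty = 40541.99 × 8% = 3243.36
Buyer bears (B): 1047.75 + 181.81 + 436.83 + 1576.15 + 605.18 + 1279.19 + 87.88 + 1824.57 = 7039.36
Landed cost (B) = invoice 36694.27 + 7039.36 + duty 3243.36 = 46976.99
Difference = |43889.19 − 46976.99| = 3087.80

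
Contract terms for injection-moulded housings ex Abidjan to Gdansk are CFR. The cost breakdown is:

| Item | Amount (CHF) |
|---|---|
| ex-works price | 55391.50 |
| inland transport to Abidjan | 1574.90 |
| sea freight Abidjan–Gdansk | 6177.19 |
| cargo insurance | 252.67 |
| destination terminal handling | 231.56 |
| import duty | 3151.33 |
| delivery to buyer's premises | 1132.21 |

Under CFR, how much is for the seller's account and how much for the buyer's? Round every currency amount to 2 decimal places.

Seller: CHF 63143.59; buyer: CHF 4767.77

CFR: the seller pays costs through ocean freight to the destination port, but not insurance.
Seller's account: goods 55391.50 + inland to port 1574.90 + freight 6177.19 = 63143.59
Buyer's account: insurance 252.67 + destination terminal 231.56 + duty 3151.33 + delivery 1132.21 = 4767.77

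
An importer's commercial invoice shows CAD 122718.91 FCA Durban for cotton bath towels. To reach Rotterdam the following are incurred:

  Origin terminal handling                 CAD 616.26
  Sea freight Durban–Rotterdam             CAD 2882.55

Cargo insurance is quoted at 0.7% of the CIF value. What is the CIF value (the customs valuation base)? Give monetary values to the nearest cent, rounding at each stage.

Let C be the CIF value. C = FCA price + pre-shipment costs + freight + 0.7% × C
C − 0.7% × C = 122718.91 + 616.26 + 2882.55
0.993 × C = 126217.72
C = 126217.72 / 0.993 = 127107.47
Insurance premium = 0.7% × 127107.47 = 889.75

CIF value: CAD 127107.47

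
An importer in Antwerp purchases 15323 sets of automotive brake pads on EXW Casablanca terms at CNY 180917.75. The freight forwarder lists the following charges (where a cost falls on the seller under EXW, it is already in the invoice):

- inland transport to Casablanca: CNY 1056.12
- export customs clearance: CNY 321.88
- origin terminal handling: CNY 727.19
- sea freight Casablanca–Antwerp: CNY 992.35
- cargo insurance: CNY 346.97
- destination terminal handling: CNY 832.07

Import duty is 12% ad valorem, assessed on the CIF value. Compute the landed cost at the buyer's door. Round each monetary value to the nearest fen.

Total landed cost: CNY 207317.80

EXW: the seller makes goods available at their premises; the buyer bears all onward costs.
CIF value = EXW price + inland to port + export clearance + origin terminal + freight + insurance = 180917.75 + 1056.12 + 321.88 + 727.19 + 992.35 + 346.97 = 184362.26
Import duty = 184362.26 × 12% = 22123.47
Buyer bears: inland to port 1056.12 + export clearance 321.88 + origin terminal 727.19 + freight 992.35 + insurance 346.97 + destination terminal 832.07 + duty 22123.47 = 26400.05
Landed cost = invoice 180917.75 + 26400.05 = 207317.80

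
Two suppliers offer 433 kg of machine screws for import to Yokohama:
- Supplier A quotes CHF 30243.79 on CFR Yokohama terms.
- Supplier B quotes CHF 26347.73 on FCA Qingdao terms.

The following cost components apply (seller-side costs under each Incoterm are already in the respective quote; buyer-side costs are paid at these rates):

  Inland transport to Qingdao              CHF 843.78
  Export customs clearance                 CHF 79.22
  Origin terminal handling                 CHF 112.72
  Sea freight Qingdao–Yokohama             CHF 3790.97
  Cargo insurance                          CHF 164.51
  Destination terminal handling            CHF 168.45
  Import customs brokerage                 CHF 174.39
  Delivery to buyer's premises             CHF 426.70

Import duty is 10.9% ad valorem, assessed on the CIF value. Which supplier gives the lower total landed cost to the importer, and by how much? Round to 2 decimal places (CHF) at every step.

Supplier A is cheaper by CHF 8.47

Supplier A (CFR):
CIF value = CFR price + insurance = 30243.79 + 164.51 = 30408.30
Import duty = 30408.30 × 10.9% = 3314.50
Buyer bears (A): 164.51 + 168.45 + 174.39 + 426.70 = 934.05
Landed cost (A) = invoice 30243.79 + 934.05 + duty 3314.50 = 34492.34
Supplier B (FCA):
CIF value = FCA price + origin terminal + freight + insurance = 26347.73 + 112.72 + 3790.97 + 164.51 = 30415.93
Import duty = 30415.93 × 10.9% = 3315.34
Buyer bears (B): 112.72 + 3790.97 + 164.51 + 168.45 + 174.39 + 426.70 = 4837.74
Landed cost (B) = invoice 26347.73 + 4837.74 + duty 3315.34 = 34500.81
Difference = |34492.34 − 34500.81| = 8.47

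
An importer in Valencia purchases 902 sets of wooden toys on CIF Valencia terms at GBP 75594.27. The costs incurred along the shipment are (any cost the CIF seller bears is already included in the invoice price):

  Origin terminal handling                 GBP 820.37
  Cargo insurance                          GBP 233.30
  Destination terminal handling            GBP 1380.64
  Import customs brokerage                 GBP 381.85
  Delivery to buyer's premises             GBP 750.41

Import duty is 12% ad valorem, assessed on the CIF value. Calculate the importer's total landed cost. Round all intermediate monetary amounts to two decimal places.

Total landed cost: GBP 87178.48

CIF: the seller pays costs through ocean freight and marine insurance to the destination port.
Already in the invoice (seller's account under CIF): origin terminal, insurance — exclude.
The CIF price already equals the CIF value: 75594.27
Import duty = 75594.27 × 12% = 9071.31
Buyer bears: destination terminal 1380.64 + brokerage 381.85 + delivery 750.41 + duty 9071.31 = 11584.21
Landed cost = invoice 75594.27 + 11584.21 = 87178.48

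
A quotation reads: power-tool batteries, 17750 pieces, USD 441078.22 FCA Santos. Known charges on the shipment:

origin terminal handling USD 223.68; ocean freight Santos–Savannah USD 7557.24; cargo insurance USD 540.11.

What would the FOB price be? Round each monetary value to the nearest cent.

Not relevant to the conversion: freight, insurance — on the buyer under both terms; not part of either seller's price.
From FCA to FOB, the seller additionally bears: origin terminal.
FOB price = 441078.22 + 223.68 = 441301.90

FOB price: USD 441301.90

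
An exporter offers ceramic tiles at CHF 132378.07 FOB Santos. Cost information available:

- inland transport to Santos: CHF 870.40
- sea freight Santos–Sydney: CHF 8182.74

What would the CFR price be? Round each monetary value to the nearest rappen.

Not relevant to the conversion: inland to port — on the seller under both FOB and CFR; already in the FOB price and stays in the CFR price.
From FOB to CFR, the seller additionally bears: freight.
CFR price = 132378.07 + 8182.74 = 140560.81

CFR price: CHF 140560.81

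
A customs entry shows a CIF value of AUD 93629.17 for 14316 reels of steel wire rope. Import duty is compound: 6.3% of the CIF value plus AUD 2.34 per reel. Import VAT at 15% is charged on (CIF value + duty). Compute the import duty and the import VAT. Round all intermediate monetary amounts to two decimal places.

Import duty: AUD 39398.08; import VAT: AUD 19954.09

Ad valorem component: 93629.17 × 6.3% = 5898.64
Specific component: 14316 × 2.34 = 33499.44
Import duty = 5898.64 + 33499.44 = 39398.08
VAT base = CIF + duty = 93629.17 + 39398.08 = 133027.25
Import VAT = 133027.25 × 15% = 19954.09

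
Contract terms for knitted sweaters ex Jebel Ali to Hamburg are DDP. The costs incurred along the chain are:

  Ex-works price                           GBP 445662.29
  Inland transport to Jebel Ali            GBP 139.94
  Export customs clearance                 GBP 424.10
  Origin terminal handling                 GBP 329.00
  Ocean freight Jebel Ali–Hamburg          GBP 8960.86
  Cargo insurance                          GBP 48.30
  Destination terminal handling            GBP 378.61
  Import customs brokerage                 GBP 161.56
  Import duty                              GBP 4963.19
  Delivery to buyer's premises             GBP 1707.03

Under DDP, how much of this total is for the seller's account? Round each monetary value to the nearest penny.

Seller's account: GBP 462774.88

DDP: the seller bears all costs including import duty.
Seller's account: goods 445662.29 + inland to port 139.94 + export clearance 424.10 + origin terminal 329.00 + freight 8960.86 + insurance 48.30 + destination terminal 378.61 + brokerage 161.56 + duty 4963.19 + delivery 1707.03 = 462774.88
Buyer's account: 0.00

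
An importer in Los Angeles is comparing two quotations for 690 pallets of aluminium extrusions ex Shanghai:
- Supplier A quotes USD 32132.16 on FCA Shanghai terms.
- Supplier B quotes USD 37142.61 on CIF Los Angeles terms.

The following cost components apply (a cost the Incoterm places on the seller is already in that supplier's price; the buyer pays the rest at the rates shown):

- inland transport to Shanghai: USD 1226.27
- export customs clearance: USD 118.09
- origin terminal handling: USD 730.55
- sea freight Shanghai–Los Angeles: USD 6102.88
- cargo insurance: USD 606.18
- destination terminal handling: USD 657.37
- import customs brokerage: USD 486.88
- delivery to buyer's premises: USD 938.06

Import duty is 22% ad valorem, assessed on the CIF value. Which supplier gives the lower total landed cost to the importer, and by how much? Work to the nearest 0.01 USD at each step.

Supplier A (FCA):
CIF value = FCA price + origin terminal + freight + insurance = 32132.16 + 730.55 + 6102.88 + 606.18 = 39571.77
Import duty = 39571.77 × 22% = 8705.79
Buyer bears (A): 730.55 + 6102.88 + 606.18 + 657.37 + 486.88 + 938.06 = 9521.92
Landed cost (A) = invoice 32132.16 + 9521.92 + duty 8705.79 = 50359.87
Supplier B (CIF):
The CIF price already equals the CIF value: 37142.61
Import duty = 37142.61 × 22% = 8171.37
Buyer bears (B): 657.37 + 486.88 + 938.06 = 2082.31
Landed cost (B) = invoice 37142.61 + 2082.31 + duty 8171.37 = 47396.29
Difference = |50359.87 − 47396.29| = 2963.58

Supplier B is cheaper by USD 2963.58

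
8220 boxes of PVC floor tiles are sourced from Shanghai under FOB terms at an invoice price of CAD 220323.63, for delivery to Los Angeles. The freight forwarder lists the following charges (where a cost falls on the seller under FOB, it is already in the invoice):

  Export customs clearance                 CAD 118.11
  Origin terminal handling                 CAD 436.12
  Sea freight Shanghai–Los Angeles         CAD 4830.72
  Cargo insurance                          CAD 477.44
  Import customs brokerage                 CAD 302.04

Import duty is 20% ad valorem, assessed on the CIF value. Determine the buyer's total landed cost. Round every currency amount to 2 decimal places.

FOB: the seller bears costs until goods are on board at the origin port; the buyer bears freight, insurance and all costs thereafter.
Already in the invoice (seller's account under FOB): export clearance, origin terminal — exclude.
CIF value = FOB price + freight + insurance = 220323.63 + 4830.72 + 477.44 = 225631.79
Import duty = 225631.79 × 20% = 45126.36
Buyer bears: freight 4830.72 + insurance 477.44 + brokerage 302.04 + duty 45126.36 = 50736.56
Landed cost = invoice 220323.63 + 50736.56 = 271060.19

Total landed cost: CAD 271060.19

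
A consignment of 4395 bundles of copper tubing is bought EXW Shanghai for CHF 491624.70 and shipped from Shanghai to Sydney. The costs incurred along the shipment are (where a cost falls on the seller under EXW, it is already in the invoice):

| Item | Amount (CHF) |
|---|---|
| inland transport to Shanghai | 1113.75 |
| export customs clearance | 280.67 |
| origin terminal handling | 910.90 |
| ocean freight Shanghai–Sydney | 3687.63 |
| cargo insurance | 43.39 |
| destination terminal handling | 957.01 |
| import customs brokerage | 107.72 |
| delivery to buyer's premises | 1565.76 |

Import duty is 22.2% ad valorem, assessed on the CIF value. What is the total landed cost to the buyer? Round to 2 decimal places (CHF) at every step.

EXW: the seller makes goods available at their premises; the buyer bears all onward costs.
CIF value = EXW price + inland to port + export clearance + origin terminal + freight + insurance = 491624.70 + 1113.75 + 280.67 + 910.90 + 3687.63 + 43.39 = 497661.04
Import duty = 497661.04 × 22.2% = 110480.75
Buyer bears: inland to port 1113.75 + export clearance 280.67 + origin terminal 910.90 + freight 3687.63 + insurance 43.39 + destination terminal 957.01 + brokerage 107.72 + delivery 1565.76 + duty 110480.75 = 119147.58
Landed cost = invoice 491624.70 + 119147.58 = 610772.28

Total landed cost: CHF 610772.28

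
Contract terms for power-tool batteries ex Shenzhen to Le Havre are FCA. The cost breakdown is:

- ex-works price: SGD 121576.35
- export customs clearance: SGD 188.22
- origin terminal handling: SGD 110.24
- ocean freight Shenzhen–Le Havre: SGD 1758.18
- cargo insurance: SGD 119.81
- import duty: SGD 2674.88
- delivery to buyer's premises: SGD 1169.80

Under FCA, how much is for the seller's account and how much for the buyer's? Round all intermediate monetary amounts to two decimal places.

Seller: SGD 121764.57; buyer: SGD 5832.91

FCA: the seller delivers export-cleared goods to the carrier; the buyer bears costs from that point.
Seller's account: goods 121576.35 + export clearance 188.22 = 121764.57
Buyer's account: origin terminal 110.24 + freight 1758.18 + insurance 119.81 + duty 2674.88 + delivery 1169.80 = 5832.91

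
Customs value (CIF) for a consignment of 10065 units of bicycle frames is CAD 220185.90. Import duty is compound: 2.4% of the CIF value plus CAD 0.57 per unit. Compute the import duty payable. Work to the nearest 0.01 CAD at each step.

Import duty: CAD 11021.51

Ad valorem component: 220185.90 × 2.4% = 5284.46
Specific component: 10065 × 0.57 = 5737.05
Import duty = 5284.46 + 5737.05 = 11021.51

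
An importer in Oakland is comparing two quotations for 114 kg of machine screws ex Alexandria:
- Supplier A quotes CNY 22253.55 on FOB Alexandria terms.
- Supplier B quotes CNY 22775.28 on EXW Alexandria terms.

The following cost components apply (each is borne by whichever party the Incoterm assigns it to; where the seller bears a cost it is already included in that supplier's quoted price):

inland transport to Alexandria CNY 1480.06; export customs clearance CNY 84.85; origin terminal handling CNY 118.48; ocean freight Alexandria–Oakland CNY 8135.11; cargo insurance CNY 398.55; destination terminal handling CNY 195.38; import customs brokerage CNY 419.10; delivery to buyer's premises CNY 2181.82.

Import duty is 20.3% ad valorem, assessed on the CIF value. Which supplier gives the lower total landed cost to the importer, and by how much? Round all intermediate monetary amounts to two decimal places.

Supplier A is cheaper by CNY 2652.76

Supplier A (FOB):
CIF value = FOB price + freight + insurance = 22253.55 + 8135.11 + 398.55 = 30787.21
Import duty = 30787.21 × 20.3% = 6249.80
Buyer bears (A): 8135.11 + 398.55 + 195.38 + 419.10 + 2181.82 = 11329.96
Landed cost (A) = invoice 22253.55 + 11329.96 + duty 6249.80 = 39833.31
Supplier B (EXW):
CIF value = EXW price + inland to port + export clearance + origin terminal + freight + insurance = 22775.28 + 1480.06 + 84.85 + 118.48 + 8135.11 + 398.55 = 32992.33
Import duty = 32992.33 × 20.3% = 6697.44
Buyer bears (B): 1480.06 + 84.85 + 118.48 + 8135.11 + 398.55 + 195.38 + 419.10 + 2181.82 = 13013.35
Landed cost (B) = invoice 22775.28 + 13013.35 + duty 6697.44 = 42486.07
Difference = |39833.31 − 42486.07| = 2652.76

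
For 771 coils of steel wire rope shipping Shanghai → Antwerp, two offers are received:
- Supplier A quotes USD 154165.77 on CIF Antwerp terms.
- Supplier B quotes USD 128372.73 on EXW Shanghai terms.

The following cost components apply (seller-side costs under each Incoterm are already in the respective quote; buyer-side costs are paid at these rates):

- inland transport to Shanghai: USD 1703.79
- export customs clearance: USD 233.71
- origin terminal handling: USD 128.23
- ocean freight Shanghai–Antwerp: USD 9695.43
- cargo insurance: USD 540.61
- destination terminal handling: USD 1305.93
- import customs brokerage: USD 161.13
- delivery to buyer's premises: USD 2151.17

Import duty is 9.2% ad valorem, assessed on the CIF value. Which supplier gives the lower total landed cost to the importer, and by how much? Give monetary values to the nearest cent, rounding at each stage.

Supplier A (CIF):
The CIF price already equals the CIF value: 154165.77
Import duty = 154165.77 × 9.2% = 14183.25
Buyer bears (A): 1305.93 + 161.13 + 2151.17 = 3618.23
Landed cost (A) = invoice 154165.77 + 3618.23 + duty 14183.25 = 171967.25
Supplier B (EXW):
CIF value = EXW price + inland to port + export clearance + origin terminal + freight + insurance = 128372.73 + 1703.79 + 233.71 + 128.23 + 9695.43 + 540.61 = 140674.50
Import duty = 140674.50 × 9.2% = 12942.05
Buyer bears (B): 1703.79 + 233.71 + 128.23 + 9695.43 + 540.61 + 1305.93 + 161.13 + 2151.17 = 15920.00
Landed cost (B) = invoice 128372.73 + 15920.00 + duty 12942.05 = 157234.78
Difference = |171967.25 − 157234.78| = 14732.47

Supplier B is cheaper by USD 14732.47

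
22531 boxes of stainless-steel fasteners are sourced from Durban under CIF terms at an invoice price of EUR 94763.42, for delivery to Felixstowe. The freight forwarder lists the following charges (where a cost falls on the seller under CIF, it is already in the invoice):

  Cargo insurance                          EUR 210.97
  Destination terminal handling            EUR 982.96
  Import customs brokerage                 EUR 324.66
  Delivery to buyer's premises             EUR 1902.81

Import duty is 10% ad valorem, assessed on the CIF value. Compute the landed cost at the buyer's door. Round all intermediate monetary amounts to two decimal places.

CIF: the seller pays costs through ocean freight and marine insurance to the destination port.
Already in the invoice (seller's account under CIF): insurance — exclude.
The CIF price already equals the CIF value: 94763.42
Import duty = 94763.42 × 10% = 9476.34
Buyer bears: destination terminal 982.96 + brokerage 324.66 + delivery 1902.81 + duty 9476.34 = 12686.77
Landed cost = invoice 94763.42 + 12686.77 = 107450.19

Total landed cost: EUR 107450.19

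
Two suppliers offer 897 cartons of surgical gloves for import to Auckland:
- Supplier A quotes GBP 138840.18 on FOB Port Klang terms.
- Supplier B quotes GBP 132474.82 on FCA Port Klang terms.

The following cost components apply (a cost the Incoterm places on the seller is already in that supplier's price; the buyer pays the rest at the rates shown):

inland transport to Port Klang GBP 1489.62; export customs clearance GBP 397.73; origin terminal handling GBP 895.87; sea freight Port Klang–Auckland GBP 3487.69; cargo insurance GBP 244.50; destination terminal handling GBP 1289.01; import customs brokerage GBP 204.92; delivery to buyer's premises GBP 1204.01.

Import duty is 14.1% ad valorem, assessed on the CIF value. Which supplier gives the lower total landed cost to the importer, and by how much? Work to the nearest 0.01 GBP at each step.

Supplier B is cheaper by GBP 6240.68

Supplier A (FOB):
CIF value = FOB price + freight + insurance = 138840.18 + 3487.69 + 244.50 = 142572.37
Import duty = 142572.37 × 14.1% = 20102.70
Buyer bears (A): 3487.69 + 244.50 + 1289.01 + 204.92 + 1204.01 = 6430.13
Landed cost (A) = invoice 138840.18 + 6430.13 + duty 20102.70 = 165373.01
Supplier B (FCA):
CIF value = FCA price + origin terminal + freight + insurance = 132474.82 + 895.87 + 3487.69 + 244.50 = 137102.88
Import duty = 137102.88 × 14.1% = 19331.51
Buyer bears (B): 895.87 + 3487.69 + 244.50 + 1289.01 + 204.92 + 1204.01 = 7326.00
Landed cost (B) = invoice 132474.82 + 7326.00 + duty 19331.51 = 159132.33
Difference = |165373.01 − 159132.33| = 6240.68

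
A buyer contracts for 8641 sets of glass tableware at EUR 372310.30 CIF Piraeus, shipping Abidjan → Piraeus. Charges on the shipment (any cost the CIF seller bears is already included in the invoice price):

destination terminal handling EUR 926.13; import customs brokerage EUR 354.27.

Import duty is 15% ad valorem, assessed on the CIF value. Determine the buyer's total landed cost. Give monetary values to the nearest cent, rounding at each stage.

Total landed cost: EUR 429437.25

CIF: the seller pays costs through ocean freight and marine insurance to the destination port.
The CIF price already equals the CIF value: 372310.30
Import duty = 372310.30 × 15% = 55846.55
Buyer bears: destination terminal 926.13 + brokerage 354.27 + duty 55846.55 = 57126.95
Landed cost = invoice 372310.30 + 57126.95 = 429437.25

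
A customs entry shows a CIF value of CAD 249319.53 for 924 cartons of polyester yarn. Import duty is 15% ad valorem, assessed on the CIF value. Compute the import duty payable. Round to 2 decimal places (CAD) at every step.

Import duty = 249319.53 × 15% = 37397.93

Import duty: CAD 37397.93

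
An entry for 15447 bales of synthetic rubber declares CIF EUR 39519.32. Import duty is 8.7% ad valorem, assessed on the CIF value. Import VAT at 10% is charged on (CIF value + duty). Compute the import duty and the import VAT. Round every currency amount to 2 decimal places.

Import duty = 39519.32 × 8.7% = 3438.18
VAT base = CIF + duty = 39519.32 + 3438.18 = 42957.50
Import VAT = 42957.50 × 10% = 4295.75

Import duty: EUR 3438.18; import VAT: EUR 4295.75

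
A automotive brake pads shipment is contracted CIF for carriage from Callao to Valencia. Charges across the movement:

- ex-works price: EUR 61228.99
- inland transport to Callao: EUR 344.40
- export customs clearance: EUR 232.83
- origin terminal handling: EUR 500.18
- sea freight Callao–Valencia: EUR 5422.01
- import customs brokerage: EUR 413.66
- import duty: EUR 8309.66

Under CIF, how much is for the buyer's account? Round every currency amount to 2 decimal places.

CIF: the seller pays costs through ocean freight and marine insurance to the destination port.
Seller's account: goods 61228.99 + inland to port 344.40 + export clearance 232.83 + origin terminal 500.18 + freight 5422.01 = 67728.41
Buyer's account: brokerage 413.66 + duty 8309.66 = 8723.32

Buyer's account: EUR 8723.32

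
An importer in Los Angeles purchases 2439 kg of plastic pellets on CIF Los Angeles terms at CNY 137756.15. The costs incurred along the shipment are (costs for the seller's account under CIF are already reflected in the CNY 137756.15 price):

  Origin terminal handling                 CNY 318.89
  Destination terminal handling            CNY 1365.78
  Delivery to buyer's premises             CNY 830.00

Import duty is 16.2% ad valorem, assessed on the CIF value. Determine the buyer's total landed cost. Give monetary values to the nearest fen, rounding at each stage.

Total landed cost: CNY 162268.43

CIF: the seller pays costs through ocean freight and marine insurance to the destination port.
Already in the invoice (seller's account under CIF): origin terminal — exclude.
The CIF price already equals the CIF value: 137756.15
Import duty = 137756.15 × 16.2% = 22316.50
Buyer bears: destination terminal 1365.78 + delivery 830.00 + duty 22316.50 = 24512.28
Landed cost = invoice 137756.15 + 24512.28 = 162268.43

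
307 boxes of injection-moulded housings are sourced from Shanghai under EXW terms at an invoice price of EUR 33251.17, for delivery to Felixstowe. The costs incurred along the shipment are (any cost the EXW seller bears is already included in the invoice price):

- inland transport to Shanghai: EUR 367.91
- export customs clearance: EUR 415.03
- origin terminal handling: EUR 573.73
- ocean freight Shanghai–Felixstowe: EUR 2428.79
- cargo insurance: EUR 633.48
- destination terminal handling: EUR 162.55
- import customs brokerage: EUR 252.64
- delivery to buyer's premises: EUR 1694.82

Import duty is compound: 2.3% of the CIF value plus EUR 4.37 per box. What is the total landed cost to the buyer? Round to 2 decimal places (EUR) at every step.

Total landed cost: EUR 41988.12

EXW: the seller makes goods available at their premises; the buyer bears all onward costs.
CIF value = EXW price + inland to port + export clearance + origin terminal + freight + insurance = 33251.17 + 367.91 + 415.03 + 573.73 + 2428.79 + 633.48 = 37670.11
Ad valorem component: 37670.11 × 2.3% = 866.41
Specific component: 307 × 4.37 = 1341.59
Import duty = 866.41 + 1341.59 = 2208.00
Buyer bears: inland to port 367.91 + export clearance 415.03 + origin terminal 573.73 + freight 2428.79 + insurance 633.48 + destination terminal 162.55 + brokerage 252.64 + delivery 1694.82 + duty 2208.00 = 8736.95
Landed cost = invoice 33251.17 + 8736.95 = 41988.12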